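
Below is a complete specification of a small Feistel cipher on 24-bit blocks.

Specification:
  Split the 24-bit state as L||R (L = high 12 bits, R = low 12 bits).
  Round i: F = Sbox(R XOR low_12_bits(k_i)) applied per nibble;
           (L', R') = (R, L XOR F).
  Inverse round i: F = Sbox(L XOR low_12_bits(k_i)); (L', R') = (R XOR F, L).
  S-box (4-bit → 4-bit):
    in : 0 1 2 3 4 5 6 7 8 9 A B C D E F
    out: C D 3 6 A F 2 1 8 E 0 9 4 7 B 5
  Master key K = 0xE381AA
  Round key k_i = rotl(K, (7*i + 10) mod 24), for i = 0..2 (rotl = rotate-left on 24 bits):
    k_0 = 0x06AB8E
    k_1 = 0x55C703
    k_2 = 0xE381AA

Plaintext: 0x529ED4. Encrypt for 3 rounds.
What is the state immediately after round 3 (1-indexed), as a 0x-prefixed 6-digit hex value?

0x9A4212

s_0 = plaintext = 0x529ED4
s_1 = Round(s_0, k_0) = 0xED4AD9
s_2 = Round(s_1, k_1) = 0xAD99A4
s_3 = Round(s_2, k_2) = 0x9A4212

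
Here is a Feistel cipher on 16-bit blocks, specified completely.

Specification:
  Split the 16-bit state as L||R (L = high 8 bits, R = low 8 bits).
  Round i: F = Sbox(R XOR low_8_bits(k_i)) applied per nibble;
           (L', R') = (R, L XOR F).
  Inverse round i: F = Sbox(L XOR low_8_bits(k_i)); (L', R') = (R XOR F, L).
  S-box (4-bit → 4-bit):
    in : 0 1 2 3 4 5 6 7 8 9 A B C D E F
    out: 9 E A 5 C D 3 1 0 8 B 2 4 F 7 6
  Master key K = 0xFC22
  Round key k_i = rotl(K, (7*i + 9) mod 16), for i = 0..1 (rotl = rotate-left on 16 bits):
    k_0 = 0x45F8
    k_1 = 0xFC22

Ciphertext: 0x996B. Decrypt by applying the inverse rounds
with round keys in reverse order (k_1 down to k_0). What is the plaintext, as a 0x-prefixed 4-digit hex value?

s_0 = ciphertext = 0x996B
s_1 = InvRound(s_0, k_1) = 0x4999
s_2 = InvRound(s_1, k_0) = 0xB749

0xB749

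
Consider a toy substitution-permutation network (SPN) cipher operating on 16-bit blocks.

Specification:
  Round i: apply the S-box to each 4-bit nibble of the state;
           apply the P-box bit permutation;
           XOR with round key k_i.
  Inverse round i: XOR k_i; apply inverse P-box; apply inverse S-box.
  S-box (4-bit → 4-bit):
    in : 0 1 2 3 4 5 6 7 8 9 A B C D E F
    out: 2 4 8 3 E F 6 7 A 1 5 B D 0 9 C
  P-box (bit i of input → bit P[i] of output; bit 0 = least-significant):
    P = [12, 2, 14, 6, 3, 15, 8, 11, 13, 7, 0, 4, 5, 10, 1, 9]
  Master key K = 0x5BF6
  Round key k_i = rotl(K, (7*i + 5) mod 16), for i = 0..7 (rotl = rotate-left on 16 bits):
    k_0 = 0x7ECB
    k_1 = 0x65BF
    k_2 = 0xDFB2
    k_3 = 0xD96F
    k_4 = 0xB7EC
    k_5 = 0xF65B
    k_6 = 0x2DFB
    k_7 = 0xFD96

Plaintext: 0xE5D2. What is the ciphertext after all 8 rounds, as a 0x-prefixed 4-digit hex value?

0x536E

s_0 = plaintext = 0xE5D2
s_1 = Round(s_0, k_0) = 0x5C3A
s_2 = Round(s_1, k_1) = 0x9384
s_3 = Round(s_2, k_2) = 0x3756
s_4 = Round(s_3, k_3) = 0x34C2
s_5 = Round(s_4, k_4) = 0xBA15
s_6 = Round(s_5, k_5) = 0x813E
s_7 = Round(s_6, k_6) = 0xBBB2
s_8 = Round(s_7, k_7) = 0x536E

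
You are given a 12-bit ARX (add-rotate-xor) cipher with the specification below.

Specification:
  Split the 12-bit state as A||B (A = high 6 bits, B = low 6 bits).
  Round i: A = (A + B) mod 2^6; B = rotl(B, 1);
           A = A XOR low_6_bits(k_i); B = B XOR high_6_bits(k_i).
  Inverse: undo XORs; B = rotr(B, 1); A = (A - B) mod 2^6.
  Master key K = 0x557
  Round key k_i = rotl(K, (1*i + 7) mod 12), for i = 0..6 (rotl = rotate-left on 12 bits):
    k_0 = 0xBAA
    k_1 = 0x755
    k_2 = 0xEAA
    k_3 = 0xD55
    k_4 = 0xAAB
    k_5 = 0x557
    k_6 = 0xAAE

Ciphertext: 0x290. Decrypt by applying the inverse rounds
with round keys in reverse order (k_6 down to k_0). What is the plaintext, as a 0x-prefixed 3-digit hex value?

0x95D

s_0 = ciphertext = 0x290
s_1 = InvRound(s_0, k_6) = 0x1DD
s_2 = InvRound(s_1, k_5) = 0x304
s_3 = InvRound(s_2, k_4) = 0x417
s_4 = InvRound(s_3, k_3) = 0xD11
s_5 = InvRound(s_4, k_2) = 0xA75
s_6 = InvRound(s_5, k_1) = 0xA14
s_7 = InvRound(s_6, k_0) = 0x95D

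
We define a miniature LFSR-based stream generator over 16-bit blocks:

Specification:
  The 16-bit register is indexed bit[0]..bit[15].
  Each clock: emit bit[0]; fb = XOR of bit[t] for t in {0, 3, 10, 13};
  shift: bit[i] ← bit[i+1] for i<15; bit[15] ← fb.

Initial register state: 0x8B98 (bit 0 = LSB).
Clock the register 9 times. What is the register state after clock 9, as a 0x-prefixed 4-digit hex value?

reg_0 = 0x8B98
clock 1: out=0, reg = 0xC5CC
clock 2: out=0, reg = 0x62E6
clock 3: out=0, reg = 0xB173
clock 4: out=1, reg = 0x58B9
clock 5: out=1, reg = 0x2C5C
clock 6: out=0, reg = 0x962E
clock 7: out=0, reg = 0x4B17
clock 8: out=1, reg = 0xA58B
clock 9: out=1, reg = 0x52C5

0x52C5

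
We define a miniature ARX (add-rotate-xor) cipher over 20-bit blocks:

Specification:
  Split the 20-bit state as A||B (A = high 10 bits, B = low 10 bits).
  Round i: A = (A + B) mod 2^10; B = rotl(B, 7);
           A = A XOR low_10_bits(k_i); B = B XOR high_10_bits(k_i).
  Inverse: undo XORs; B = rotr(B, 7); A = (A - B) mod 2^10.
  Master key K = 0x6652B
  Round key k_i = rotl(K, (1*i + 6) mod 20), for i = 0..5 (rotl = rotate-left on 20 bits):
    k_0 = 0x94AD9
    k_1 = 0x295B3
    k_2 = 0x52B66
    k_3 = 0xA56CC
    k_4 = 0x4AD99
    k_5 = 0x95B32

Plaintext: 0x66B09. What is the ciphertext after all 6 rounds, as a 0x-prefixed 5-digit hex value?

s_0 = plaintext = 0x66B09
s_1 = Round(s_0, k_0) = 0x9EAB3
s_2 = Round(s_1, k_1) = 0x27973
s_3 = Round(s_2, k_2) = 0x5DCE4
s_4 = Round(s_3, k_3) = 0x25C89
s_5 = Round(s_4, k_4) = 0x2E5BA
s_6 = Round(s_5, k_5) = 0x50761

0x50761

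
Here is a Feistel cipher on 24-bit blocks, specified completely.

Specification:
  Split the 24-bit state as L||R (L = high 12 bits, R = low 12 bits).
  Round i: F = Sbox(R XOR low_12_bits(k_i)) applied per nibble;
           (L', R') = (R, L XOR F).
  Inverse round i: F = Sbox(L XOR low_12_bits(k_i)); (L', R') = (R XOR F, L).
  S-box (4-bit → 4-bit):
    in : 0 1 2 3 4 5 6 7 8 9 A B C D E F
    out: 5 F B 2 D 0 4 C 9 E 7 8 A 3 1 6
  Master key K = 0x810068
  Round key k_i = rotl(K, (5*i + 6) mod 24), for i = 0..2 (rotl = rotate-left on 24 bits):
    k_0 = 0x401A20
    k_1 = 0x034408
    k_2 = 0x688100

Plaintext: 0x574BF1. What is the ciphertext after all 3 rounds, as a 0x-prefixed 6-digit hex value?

s_0 = plaintext = 0x574BF1
s_1 = Round(s_0, k_0) = 0xBF1A4B
s_2 = Round(s_1, k_1) = 0xA4BA23
s_3 = Round(s_2, k_2) = 0xA232F9

0xA232F9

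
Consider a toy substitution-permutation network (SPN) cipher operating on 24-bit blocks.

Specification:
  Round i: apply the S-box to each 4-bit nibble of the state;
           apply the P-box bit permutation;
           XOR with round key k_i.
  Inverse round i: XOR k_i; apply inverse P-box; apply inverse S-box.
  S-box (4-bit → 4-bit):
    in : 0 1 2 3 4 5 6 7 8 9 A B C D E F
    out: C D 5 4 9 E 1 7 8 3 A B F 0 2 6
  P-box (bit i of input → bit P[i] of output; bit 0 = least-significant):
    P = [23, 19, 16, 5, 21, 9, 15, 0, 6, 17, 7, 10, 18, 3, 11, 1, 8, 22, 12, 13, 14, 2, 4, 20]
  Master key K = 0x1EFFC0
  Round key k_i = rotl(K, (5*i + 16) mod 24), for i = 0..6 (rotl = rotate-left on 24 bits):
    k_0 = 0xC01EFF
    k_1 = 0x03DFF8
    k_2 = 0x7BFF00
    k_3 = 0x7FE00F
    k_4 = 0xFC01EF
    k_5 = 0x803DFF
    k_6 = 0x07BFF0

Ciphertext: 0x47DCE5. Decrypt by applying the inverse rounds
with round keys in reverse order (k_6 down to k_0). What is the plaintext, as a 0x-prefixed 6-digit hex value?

0x7E79BE

s_0 = ciphertext = 0x47DCE5
s_1 = InvRound(s_0, k_6) = 0x7BDDAD
s_2 = InvRound(s_1, k_5) = 0x1A8927
s_3 = InvRound(s_2, k_4) = 0xDE7726
s_4 = InvRound(s_3, k_3) = 0xD2E8C1
s_5 = InvRound(s_4, k_2) = 0xD2D1B7
s_6 = InvRound(s_5, k_1) = 0xAE54A2
s_7 = InvRound(s_6, k_0) = 0x7E79BE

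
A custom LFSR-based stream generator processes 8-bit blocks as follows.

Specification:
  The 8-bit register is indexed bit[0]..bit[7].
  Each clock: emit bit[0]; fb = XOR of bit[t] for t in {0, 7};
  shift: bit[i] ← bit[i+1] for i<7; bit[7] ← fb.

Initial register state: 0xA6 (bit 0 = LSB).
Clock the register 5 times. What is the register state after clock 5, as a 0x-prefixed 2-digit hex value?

reg_0 = 0xA6
clock 1: out=0, reg = 0xD3
clock 2: out=1, reg = 0x69
clock 3: out=1, reg = 0xB4
clock 4: out=0, reg = 0xDA
clock 5: out=0, reg = 0xED

0xED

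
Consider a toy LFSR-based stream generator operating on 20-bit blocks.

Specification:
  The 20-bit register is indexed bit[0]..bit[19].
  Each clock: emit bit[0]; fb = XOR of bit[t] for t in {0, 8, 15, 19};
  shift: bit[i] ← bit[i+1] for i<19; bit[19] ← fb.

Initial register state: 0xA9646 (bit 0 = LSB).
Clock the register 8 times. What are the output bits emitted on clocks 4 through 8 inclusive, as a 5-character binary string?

reg_0 = 0xA9646
clock 1: out=0, reg = 0x54B23
clock 2: out=1, reg = 0x2A591
clock 3: out=1, reg = 0x952C8
clock 4: out=0, reg = 0xCA964
clock 5: out=0, reg = 0xE54B2
clock 6: out=0, reg = 0xF2A59
clock 7: out=1, reg = 0x7952C
clock 8: out=0, reg = 0x3CA96

00010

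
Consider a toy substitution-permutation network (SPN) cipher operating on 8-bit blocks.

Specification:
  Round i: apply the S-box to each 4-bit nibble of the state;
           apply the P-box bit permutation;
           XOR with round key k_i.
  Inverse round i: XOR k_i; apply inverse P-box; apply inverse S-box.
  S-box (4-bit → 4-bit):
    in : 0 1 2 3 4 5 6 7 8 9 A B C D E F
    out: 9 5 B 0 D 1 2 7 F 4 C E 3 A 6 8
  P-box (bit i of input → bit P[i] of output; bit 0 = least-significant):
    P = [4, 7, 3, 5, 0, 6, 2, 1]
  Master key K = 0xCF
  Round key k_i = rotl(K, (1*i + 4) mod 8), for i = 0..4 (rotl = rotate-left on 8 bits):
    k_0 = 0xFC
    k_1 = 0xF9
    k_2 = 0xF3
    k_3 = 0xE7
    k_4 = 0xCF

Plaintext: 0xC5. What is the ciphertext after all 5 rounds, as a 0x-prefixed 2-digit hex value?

s_0 = plaintext = 0xC5
s_1 = Round(s_0, k_0) = 0xAD
s_2 = Round(s_1, k_1) = 0x5F
s_3 = Round(s_2, k_2) = 0xD2
s_4 = Round(s_3, k_3) = 0x15
s_5 = Round(s_4, k_4) = 0xDA

0xDA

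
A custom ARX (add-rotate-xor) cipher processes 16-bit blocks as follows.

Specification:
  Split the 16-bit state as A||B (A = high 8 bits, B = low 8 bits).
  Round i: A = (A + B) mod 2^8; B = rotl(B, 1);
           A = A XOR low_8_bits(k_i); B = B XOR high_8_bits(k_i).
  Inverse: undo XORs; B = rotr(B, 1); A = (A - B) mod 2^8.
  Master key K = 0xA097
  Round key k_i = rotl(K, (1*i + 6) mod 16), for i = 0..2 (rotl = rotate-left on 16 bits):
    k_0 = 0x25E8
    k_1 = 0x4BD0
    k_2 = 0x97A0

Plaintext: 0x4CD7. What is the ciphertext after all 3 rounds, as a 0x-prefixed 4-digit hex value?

0x432B

s_0 = plaintext = 0x4CD7
s_1 = Round(s_0, k_0) = 0xCB8A
s_2 = Round(s_1, k_1) = 0x855E
s_3 = Round(s_2, k_2) = 0x432B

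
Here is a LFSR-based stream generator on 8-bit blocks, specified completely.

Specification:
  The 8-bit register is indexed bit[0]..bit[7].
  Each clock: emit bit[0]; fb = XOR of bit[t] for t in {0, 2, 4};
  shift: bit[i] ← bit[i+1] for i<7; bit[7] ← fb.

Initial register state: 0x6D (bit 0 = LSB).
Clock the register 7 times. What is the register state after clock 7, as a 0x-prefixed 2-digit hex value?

0xE0

reg_0 = 0x6D
clock 1: out=1, reg = 0x36
clock 2: out=0, reg = 0x1B
clock 3: out=1, reg = 0x0D
clock 4: out=1, reg = 0x06
clock 5: out=0, reg = 0x83
clock 6: out=1, reg = 0xC1
clock 7: out=1, reg = 0xE0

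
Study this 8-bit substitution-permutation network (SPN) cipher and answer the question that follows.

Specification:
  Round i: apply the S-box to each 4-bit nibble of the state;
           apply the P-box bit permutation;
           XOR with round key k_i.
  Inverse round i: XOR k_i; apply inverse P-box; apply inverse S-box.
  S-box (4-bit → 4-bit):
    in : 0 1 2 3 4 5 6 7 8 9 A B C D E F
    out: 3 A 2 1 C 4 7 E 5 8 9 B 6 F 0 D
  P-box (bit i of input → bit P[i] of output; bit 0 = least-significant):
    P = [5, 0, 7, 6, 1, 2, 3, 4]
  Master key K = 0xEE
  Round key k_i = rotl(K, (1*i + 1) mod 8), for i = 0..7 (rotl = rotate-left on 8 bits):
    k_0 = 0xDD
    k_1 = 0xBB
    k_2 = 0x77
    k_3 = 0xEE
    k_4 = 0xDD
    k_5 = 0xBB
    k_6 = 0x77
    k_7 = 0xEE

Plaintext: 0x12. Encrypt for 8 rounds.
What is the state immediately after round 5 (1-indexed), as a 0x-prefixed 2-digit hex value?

0x26

s_0 = plaintext = 0x12
s_1 = Round(s_0, k_0) = 0xC8
s_2 = Round(s_1, k_1) = 0x17
s_3 = Round(s_2, k_2) = 0xA2
s_4 = Round(s_3, k_3) = 0xFD
s_5 = Round(s_4, k_4) = 0x26
s_6 = Round(s_5, k_5) = 0x1E
s_7 = Round(s_6, k_6) = 0x63
s_8 = Round(s_7, k_7) = 0xC0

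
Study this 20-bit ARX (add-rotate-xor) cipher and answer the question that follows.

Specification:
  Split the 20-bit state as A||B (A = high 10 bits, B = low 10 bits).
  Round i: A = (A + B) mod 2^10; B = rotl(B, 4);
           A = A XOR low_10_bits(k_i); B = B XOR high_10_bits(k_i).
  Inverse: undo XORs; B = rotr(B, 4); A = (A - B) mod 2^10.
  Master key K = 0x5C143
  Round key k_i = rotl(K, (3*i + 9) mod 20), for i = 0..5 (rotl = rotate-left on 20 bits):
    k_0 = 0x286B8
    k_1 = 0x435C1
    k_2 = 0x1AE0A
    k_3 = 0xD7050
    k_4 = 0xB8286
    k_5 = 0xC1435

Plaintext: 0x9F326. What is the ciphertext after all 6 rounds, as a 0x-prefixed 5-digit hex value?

0x7BDE8

s_0 = plaintext = 0x9F326
s_1 = Round(s_0, k_0) = 0xC6ACD
s_2 = Round(s_1, k_1) = 0x099D6
s_3 = Round(s_2, k_2) = 0xFD90C
s_4 = Round(s_3, k_3) = 0x54B98
s_5 = Round(s_4, k_4) = 0x9B36E
s_6 = Round(s_5, k_5) = 0x7BDE8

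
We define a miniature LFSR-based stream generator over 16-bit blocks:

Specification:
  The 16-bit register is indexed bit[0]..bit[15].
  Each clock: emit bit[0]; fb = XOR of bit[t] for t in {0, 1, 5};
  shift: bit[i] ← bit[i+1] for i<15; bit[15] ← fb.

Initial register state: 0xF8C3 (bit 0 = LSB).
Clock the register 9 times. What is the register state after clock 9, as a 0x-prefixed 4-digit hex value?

reg_0 = 0xF8C3
clock 1: out=1, reg = 0x7C61
clock 2: out=1, reg = 0x3E30
clock 3: out=0, reg = 0x9F18
clock 4: out=0, reg = 0x4F8C
clock 5: out=0, reg = 0x27C6
clock 6: out=0, reg = 0x93E3
clock 7: out=1, reg = 0xC9F1
clock 8: out=1, reg = 0x64F8
clock 9: out=0, reg = 0xB27C

0xB27C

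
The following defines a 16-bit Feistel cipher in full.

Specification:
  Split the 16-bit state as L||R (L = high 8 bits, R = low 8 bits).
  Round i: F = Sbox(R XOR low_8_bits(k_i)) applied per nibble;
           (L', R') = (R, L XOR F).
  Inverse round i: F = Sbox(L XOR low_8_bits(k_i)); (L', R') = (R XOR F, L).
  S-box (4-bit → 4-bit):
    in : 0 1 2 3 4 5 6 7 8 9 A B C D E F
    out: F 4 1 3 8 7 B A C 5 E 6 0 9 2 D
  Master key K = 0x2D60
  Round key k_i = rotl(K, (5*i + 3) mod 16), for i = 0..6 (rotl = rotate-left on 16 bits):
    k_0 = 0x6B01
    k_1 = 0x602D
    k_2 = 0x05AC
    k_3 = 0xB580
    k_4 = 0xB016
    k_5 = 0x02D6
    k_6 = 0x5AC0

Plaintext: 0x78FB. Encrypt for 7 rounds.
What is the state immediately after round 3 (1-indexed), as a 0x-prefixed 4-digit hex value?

s_0 = plaintext = 0x78FB
s_1 = Round(s_0, k_0) = 0xFBA6
s_2 = Round(s_1, k_1) = 0xA63D
s_3 = Round(s_2, k_2) = 0x3DF2
s_4 = Round(s_3, k_3) = 0xF29C
s_5 = Round(s_4, k_4) = 0x9C3C
s_6 = Round(s_5, k_5) = 0x3CB2
s_7 = Round(s_6, k_6) = 0xB29D

0x3DF2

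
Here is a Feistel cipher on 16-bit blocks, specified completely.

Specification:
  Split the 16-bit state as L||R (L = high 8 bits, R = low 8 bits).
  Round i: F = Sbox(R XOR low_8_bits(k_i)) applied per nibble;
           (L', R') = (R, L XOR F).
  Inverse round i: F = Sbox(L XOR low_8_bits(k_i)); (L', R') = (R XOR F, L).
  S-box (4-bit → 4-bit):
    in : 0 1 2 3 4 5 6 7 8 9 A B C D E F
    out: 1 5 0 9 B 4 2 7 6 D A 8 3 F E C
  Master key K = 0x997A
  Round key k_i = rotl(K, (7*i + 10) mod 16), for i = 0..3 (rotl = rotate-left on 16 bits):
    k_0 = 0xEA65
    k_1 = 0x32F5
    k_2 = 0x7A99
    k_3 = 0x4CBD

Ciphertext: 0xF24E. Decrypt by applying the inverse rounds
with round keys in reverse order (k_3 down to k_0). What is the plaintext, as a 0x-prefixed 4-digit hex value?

0x02FE

s_0 = ciphertext = 0xF24E
s_1 = InvRound(s_0, k_3) = 0xF2F2
s_2 = InvRound(s_1, k_2) = 0xDAF2
s_3 = InvRound(s_2, k_1) = 0xFEDA
s_4 = InvRound(s_3, k_0) = 0x02FE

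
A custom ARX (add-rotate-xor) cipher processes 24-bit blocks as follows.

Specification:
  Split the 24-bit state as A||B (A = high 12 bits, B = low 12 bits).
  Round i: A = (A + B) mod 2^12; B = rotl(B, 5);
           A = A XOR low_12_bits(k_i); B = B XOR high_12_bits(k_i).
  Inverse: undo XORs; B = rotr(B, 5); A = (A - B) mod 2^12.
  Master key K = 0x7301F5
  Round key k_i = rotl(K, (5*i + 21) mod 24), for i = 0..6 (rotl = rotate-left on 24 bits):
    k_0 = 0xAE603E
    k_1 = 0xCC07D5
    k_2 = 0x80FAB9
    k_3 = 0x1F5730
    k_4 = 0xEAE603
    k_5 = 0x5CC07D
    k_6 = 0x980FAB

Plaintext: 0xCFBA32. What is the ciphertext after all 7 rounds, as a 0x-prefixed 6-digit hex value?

s_0 = plaintext = 0xCFBA32
s_1 = Round(s_0, k_0) = 0x713CB2
s_2 = Round(s_1, k_1) = 0x410A99
s_3 = Round(s_2, k_2) = 0x410B3A
s_4 = Round(s_3, k_3) = 0x87A6A3
s_5 = Round(s_4, k_4) = 0x91EAC3
s_6 = Round(s_5, k_5) = 0x39CDB9
s_7 = Round(s_6, k_6) = 0xEFEEBB

0xEFEEBB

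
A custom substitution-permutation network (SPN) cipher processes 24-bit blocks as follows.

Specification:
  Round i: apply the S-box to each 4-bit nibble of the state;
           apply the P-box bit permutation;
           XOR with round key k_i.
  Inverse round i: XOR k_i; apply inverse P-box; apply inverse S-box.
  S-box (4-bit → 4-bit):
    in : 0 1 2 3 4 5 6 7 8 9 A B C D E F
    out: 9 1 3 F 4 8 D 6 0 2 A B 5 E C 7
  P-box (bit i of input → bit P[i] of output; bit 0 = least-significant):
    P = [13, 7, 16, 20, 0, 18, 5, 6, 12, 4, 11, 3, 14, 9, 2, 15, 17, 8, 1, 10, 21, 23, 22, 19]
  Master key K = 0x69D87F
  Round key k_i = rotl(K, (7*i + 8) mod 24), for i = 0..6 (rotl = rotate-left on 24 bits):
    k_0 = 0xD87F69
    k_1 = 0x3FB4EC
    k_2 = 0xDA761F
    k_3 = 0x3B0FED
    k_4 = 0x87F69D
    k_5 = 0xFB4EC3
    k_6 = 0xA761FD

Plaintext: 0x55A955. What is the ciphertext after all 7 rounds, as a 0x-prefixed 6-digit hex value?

s_0 = plaintext = 0x55A955
s_1 = Round(s_0, k_0) = 0xC0F939
s_2 = Round(s_1, k_1) = 0x59F219
s_3 = Round(s_2, k_2) = 0xD2258A
s_4 = Round(s_3, k_3) = 0xE14C65
s_5 = Round(s_4, k_4) = 0xDDEEF8
s_6 = Round(s_5, k_5) = 0x37C3EC
s_7 = Round(s_6, k_6) = 0x4E1883

0x4E1883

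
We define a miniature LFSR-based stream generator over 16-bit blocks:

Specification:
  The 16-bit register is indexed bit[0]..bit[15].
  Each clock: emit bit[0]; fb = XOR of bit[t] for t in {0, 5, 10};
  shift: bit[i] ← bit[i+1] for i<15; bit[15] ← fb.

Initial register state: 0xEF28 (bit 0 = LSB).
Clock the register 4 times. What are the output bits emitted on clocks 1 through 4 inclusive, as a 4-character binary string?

reg_0 = 0xEF28
clock 1: out=0, reg = 0x7794
clock 2: out=0, reg = 0xBBCA
clock 3: out=0, reg = 0x5DE5
clock 4: out=1, reg = 0xAEF2

0001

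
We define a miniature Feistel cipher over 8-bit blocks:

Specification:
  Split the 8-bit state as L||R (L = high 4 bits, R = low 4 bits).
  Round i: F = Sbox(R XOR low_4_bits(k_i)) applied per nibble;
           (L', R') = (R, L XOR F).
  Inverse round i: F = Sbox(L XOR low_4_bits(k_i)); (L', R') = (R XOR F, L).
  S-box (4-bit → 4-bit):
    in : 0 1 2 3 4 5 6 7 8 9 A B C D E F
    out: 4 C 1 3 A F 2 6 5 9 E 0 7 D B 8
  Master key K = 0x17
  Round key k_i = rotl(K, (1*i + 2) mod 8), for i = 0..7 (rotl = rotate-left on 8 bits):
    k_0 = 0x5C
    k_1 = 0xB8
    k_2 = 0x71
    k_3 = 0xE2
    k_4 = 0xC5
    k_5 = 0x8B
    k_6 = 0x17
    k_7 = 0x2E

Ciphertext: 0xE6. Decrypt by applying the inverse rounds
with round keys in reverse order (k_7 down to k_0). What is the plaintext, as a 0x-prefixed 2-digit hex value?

0x61

s_0 = ciphertext = 0xE6
s_1 = InvRound(s_0, k_7) = 0x2E
s_2 = InvRound(s_1, k_6) = 0x12
s_3 = InvRound(s_2, k_5) = 0xC1
s_4 = InvRound(s_3, k_4) = 0x8C
s_5 = InvRound(s_4, k_3) = 0x28
s_6 = InvRound(s_5, k_2) = 0xB2
s_7 = InvRound(s_6, k_1) = 0x1B
s_8 = InvRound(s_7, k_0) = 0x61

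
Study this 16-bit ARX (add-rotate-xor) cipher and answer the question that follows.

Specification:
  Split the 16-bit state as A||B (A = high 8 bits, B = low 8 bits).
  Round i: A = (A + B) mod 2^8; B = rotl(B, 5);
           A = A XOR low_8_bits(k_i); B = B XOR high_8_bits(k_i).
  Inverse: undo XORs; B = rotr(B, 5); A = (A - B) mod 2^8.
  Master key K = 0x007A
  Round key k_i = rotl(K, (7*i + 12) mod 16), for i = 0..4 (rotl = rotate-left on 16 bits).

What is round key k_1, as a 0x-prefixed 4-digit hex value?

K = 0x007A
k_0 = rotl(K, (7*0+12) mod 16) = rotl(K, 12) = 0xA007
k_1 = rotl(K, (7*1+12) mod 16) = rotl(K, 3) = 0x03D0

0x03D0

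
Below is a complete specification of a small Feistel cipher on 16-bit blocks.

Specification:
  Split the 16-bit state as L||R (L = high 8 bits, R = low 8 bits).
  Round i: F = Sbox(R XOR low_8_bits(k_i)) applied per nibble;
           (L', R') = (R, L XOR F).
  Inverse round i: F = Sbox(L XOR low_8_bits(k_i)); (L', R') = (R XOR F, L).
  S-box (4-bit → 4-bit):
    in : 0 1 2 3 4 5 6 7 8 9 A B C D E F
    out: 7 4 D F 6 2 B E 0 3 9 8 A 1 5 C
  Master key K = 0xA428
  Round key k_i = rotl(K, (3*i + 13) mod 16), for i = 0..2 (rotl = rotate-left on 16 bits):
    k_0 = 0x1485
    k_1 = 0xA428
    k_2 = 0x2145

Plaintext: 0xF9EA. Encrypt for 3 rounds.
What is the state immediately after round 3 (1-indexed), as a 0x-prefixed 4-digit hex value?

0x5B00

s_0 = plaintext = 0xF9EA
s_1 = Round(s_0, k_0) = 0xEA45
s_2 = Round(s_1, k_1) = 0x455B
s_3 = Round(s_2, k_2) = 0x5B00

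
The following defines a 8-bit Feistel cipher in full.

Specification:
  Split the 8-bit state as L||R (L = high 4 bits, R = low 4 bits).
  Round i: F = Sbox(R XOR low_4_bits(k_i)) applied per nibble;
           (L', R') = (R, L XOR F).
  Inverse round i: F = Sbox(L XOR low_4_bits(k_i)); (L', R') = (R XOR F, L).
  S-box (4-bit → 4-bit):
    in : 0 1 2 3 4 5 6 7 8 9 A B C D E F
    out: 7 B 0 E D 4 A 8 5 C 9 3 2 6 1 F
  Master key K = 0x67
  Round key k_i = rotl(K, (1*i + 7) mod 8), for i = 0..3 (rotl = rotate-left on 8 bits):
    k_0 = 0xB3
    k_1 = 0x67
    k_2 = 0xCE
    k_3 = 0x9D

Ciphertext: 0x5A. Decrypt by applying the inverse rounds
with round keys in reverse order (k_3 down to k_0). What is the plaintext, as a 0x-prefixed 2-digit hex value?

s_0 = ciphertext = 0x5A
s_1 = InvRound(s_0, k_3) = 0xF5
s_2 = InvRound(s_1, k_2) = 0xEF
s_3 = InvRound(s_2, k_1) = 0x3E
s_4 = InvRound(s_3, k_0) = 0x93

0x93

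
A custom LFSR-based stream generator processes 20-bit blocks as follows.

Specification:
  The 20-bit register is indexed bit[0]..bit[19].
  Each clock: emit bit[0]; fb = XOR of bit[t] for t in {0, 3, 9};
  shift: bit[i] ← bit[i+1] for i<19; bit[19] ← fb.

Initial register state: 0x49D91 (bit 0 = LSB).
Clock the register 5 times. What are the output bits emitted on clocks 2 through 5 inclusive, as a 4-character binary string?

reg_0 = 0x49D91
clock 1: out=1, reg = 0xA4EC8
clock 2: out=0, reg = 0x52764
clock 3: out=0, reg = 0xA93B2
clock 4: out=0, reg = 0xD49D9
clock 5: out=1, reg = 0x6A4EC

0001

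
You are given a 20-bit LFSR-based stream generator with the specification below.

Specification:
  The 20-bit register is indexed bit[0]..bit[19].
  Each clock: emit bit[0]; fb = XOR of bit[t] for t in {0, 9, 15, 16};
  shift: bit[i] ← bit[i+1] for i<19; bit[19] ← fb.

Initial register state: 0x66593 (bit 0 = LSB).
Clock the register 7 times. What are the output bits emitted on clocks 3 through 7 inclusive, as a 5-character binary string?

reg_0 = 0x66593
clock 1: out=1, reg = 0xB32C9
clock 2: out=1, reg = 0xD9964
clock 3: out=0, reg = 0x6CCB2
clock 4: out=0, reg = 0xB6659
clock 5: out=1, reg = 0xDB32C
clock 6: out=0, reg = 0xED996
clock 7: out=0, reg = 0xF6CCB

00100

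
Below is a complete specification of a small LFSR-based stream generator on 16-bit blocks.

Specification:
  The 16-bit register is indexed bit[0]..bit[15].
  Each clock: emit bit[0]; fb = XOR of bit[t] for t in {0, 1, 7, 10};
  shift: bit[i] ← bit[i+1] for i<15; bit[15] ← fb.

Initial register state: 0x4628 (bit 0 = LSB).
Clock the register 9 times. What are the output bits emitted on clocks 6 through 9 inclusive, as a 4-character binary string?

1000

reg_0 = 0x4628
clock 1: out=0, reg = 0xA314
clock 2: out=0, reg = 0x518A
clock 3: out=0, reg = 0x28C5
clock 4: out=1, reg = 0x1462
clock 5: out=0, reg = 0x0A31
clock 6: out=1, reg = 0x8518
clock 7: out=0, reg = 0xC28C
clock 8: out=0, reg = 0xE146
clock 9: out=0, reg = 0xF0A3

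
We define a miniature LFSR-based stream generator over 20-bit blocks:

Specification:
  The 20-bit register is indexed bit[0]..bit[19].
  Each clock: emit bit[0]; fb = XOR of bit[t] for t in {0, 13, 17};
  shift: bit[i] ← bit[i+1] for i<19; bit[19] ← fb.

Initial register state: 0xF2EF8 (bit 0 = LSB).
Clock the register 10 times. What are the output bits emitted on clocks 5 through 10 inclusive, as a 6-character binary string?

reg_0 = 0xF2EF8
clock 1: out=0, reg = 0x7977C
clock 2: out=0, reg = 0xBCBBE
clock 3: out=0, reg = 0xDE5DF
clock 4: out=1, reg = 0x6F2EF
clock 5: out=1, reg = 0xB7977
clock 6: out=1, reg = 0xDBCBB
clock 7: out=1, reg = 0x6DE5D
clock 8: out=1, reg = 0x36F2E
clock 9: out=0, reg = 0x1B797
clock 10: out=1, reg = 0x0DBCB

111101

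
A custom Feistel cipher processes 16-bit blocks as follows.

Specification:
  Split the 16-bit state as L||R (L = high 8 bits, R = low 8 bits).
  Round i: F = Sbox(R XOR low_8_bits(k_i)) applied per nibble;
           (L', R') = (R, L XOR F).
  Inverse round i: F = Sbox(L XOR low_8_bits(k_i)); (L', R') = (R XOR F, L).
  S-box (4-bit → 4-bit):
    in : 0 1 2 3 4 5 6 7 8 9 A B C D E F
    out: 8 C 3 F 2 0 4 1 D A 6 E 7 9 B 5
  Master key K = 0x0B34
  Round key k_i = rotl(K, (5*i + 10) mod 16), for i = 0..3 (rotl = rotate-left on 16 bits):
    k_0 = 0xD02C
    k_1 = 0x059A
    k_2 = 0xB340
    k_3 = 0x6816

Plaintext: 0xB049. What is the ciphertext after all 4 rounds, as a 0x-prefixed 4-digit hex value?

s_0 = plaintext = 0xB049
s_1 = Round(s_0, k_0) = 0x49F0
s_2 = Round(s_1, k_1) = 0xF00F
s_3 = Round(s_2, k_2) = 0x0FD5
s_4 = Round(s_3, k_3) = 0xD570

0xD570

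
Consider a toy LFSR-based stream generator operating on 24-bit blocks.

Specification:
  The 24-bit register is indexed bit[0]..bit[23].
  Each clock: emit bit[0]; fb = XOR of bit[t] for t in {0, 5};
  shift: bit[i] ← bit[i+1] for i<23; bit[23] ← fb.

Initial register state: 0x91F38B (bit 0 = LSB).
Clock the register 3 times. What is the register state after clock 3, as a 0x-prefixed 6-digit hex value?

reg_0 = 0x91F38B
clock 1: out=1, reg = 0xC8F9C5
clock 2: out=1, reg = 0xE47CE2
clock 3: out=0, reg = 0xF23E71

0xF23E71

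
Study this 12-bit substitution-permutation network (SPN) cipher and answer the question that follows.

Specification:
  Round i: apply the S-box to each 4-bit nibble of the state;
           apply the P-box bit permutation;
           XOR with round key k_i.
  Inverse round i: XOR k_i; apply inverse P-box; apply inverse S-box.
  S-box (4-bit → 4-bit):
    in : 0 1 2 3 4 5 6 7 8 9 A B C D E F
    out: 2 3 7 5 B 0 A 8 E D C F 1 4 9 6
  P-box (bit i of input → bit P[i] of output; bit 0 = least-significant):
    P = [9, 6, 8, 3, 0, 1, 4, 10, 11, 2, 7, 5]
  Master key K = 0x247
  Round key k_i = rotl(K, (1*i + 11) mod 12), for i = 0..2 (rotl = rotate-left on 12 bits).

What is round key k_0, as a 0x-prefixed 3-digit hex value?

0x923

K = 0x247
k_0 = rotl(K, (1*0+11) mod 12) = rotl(K, 11) = 0x923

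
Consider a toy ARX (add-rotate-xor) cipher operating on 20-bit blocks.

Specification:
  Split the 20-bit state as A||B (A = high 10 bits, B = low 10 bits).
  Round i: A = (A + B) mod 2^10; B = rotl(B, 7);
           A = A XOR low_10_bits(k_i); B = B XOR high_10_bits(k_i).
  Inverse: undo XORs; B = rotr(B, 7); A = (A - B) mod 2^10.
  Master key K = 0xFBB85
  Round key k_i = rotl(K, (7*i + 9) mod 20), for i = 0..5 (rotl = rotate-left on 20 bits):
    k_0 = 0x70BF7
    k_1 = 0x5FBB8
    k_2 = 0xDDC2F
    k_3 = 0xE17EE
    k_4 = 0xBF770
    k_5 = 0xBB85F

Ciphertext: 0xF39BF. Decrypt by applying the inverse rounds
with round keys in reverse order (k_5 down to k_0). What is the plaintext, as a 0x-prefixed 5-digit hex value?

s_0 = ciphertext = 0xF39BF
s_1 = InvRound(s_0, k_5) = 0x40E8E
s_2 = InvRound(s_1, k_4) = 0xB6F98
s_3 = InvRound(s_2, k_3) = 0x134E8
s_4 = InvRound(s_3, k_2) = 0xD8CFF
s_5 = InvRound(s_4, k_1) = 0x3400B
s_6 = InvRound(s_5, k_0) = 0x3724B

0x3724B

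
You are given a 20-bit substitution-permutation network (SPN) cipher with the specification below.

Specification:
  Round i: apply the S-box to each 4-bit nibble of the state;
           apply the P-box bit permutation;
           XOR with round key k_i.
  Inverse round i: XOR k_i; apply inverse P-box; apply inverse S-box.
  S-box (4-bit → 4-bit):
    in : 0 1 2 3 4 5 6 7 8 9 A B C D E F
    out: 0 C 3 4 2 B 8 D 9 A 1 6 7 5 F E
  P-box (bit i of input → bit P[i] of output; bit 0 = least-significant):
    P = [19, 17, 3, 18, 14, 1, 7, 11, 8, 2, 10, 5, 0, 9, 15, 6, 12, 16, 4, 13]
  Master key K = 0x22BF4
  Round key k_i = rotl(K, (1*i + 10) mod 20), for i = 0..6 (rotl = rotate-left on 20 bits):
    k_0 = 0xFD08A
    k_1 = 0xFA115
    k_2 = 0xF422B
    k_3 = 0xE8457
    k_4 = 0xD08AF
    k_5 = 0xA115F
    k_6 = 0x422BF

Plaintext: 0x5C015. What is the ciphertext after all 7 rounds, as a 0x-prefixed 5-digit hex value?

0xA345B

s_0 = plaintext = 0x5C015
s_1 = Round(s_0, k_0) = 0x06A0B
s_2 = Round(s_1, k_1) = 0xDA05D
s_3 = Round(s_2, k_2) = 0x71A30
s_4 = Round(s_3, k_3) = 0xE3587
s_5 = Round(s_4, k_4) = 0x0F193
s_6 = Round(s_5, k_5) = 0xA9F35
s_7 = Round(s_6, k_6) = 0xA345B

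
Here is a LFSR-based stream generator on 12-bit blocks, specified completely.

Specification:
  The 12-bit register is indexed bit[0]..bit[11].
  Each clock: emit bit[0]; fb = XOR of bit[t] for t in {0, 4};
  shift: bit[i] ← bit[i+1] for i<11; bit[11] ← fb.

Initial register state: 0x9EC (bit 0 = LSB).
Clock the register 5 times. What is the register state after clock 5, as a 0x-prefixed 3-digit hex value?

0x94F

reg_0 = 0x9EC
clock 1: out=0, reg = 0x4F6
clock 2: out=0, reg = 0xA7B
clock 3: out=1, reg = 0x53D
clock 4: out=1, reg = 0x29E
clock 5: out=0, reg = 0x94F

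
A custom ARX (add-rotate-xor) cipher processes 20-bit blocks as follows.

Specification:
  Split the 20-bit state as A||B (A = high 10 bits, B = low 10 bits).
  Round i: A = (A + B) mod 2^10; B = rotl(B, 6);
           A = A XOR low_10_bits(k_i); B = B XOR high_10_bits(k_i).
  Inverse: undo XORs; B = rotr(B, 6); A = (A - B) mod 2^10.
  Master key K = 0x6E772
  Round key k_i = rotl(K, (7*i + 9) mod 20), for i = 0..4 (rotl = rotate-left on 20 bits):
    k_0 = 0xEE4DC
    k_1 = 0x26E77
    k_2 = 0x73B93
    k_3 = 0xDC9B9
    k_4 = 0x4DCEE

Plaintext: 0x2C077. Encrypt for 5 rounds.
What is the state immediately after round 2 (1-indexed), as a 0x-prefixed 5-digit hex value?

s_0 = plaintext = 0x2C077
s_1 = Round(s_0, k_0) = 0x7EE7E
s_2 = Round(s_1, k_1) = 0x83B3C
s_3 = Round(s_2, k_2) = 0xB66FD
s_4 = Round(s_3, k_3) = 0x1BC1D
s_5 = Round(s_4, k_4) = 0x18A76

0x83B3C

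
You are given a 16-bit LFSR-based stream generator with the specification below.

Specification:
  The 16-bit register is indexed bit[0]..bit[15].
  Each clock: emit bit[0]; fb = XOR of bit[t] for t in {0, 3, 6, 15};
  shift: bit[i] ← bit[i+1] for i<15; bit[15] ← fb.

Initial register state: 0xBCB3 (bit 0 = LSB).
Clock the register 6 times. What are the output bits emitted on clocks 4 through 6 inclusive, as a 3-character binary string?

reg_0 = 0xBCB3
clock 1: out=1, reg = 0x5E59
clock 2: out=1, reg = 0xAF2C
clock 3: out=0, reg = 0x5796
clock 4: out=0, reg = 0x2BCB
clock 5: out=1, reg = 0x95E5
clock 6: out=1, reg = 0xCAF2

011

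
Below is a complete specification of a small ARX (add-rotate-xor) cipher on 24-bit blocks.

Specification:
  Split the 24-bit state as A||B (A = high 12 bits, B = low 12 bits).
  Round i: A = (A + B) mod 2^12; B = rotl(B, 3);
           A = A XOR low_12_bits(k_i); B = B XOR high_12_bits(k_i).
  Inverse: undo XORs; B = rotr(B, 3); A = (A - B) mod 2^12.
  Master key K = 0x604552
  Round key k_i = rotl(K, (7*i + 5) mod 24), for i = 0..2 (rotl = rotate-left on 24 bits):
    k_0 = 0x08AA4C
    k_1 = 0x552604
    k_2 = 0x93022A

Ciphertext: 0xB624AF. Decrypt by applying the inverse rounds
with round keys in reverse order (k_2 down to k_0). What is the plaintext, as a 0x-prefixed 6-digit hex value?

0x9FFC7A

s_0 = ciphertext = 0xB624AF
s_1 = InvRound(s_0, k_2) = 0x995FB3
s_2 = InvRound(s_1, k_1) = 0xC3535C
s_3 = InvRound(s_2, k_0) = 0x9FFC7A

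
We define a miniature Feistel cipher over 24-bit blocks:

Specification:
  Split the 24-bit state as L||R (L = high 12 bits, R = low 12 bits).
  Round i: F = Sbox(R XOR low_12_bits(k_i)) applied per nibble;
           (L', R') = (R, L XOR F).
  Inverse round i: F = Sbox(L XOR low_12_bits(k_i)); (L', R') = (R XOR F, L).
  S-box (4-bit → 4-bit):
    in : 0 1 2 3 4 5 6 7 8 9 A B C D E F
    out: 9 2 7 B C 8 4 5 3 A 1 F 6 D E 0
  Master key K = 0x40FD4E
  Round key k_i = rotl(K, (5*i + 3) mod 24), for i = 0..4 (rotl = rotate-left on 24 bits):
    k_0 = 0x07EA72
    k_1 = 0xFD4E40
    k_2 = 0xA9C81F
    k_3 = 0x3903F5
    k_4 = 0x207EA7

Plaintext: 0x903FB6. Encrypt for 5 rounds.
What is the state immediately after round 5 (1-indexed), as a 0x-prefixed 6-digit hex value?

s_0 = plaintext = 0x903FB6
s_1 = Round(s_0, k_0) = 0xFB616F
s_2 = Round(s_1, k_1) = 0x16FFC6
s_3 = Round(s_2, k_2) = 0xFC64B5
s_4 = Round(s_3, k_3) = 0x4B5A0F
s_5 = Round(s_4, k_4) = 0xA0F8A6

0xA0F8A6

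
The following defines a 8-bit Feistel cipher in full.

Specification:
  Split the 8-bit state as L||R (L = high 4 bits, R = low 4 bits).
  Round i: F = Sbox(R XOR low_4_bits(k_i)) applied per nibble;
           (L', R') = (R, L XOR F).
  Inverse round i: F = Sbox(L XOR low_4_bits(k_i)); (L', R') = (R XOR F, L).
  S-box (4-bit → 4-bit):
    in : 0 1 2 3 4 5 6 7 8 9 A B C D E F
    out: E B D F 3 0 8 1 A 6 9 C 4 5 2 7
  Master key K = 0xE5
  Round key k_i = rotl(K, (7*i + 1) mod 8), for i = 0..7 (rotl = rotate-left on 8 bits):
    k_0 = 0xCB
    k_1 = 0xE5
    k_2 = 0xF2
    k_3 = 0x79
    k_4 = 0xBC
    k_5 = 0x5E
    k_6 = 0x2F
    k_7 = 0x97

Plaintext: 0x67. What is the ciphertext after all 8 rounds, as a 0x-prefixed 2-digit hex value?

s_0 = plaintext = 0x67
s_1 = Round(s_0, k_0) = 0x72
s_2 = Round(s_1, k_1) = 0x26
s_3 = Round(s_2, k_2) = 0x61
s_4 = Round(s_3, k_3) = 0x1C
s_5 = Round(s_4, k_4) = 0xCF
s_6 = Round(s_5, k_5) = 0xF7
s_7 = Round(s_6, k_6) = 0x75
s_8 = Round(s_7, k_7) = 0x5A

0x5A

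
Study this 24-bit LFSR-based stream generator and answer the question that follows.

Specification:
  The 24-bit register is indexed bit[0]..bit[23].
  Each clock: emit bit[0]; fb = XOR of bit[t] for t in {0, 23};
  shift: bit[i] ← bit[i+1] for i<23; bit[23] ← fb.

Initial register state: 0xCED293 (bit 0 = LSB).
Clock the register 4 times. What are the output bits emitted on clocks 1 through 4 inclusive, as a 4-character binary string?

1100

reg_0 = 0xCED293
clock 1: out=1, reg = 0x676949
clock 2: out=1, reg = 0xB3B4A4
clock 3: out=0, reg = 0xD9DA52
clock 4: out=0, reg = 0xECED29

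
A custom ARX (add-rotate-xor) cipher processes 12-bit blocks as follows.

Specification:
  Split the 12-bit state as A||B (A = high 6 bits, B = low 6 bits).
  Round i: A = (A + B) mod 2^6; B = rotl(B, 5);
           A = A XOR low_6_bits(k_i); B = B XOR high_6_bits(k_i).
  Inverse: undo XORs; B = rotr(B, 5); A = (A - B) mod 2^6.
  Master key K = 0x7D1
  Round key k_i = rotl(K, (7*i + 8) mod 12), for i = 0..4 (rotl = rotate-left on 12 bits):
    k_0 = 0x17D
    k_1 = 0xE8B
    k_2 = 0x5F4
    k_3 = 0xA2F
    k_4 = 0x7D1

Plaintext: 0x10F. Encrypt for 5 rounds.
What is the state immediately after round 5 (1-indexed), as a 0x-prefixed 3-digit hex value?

0x963

s_0 = plaintext = 0x10F
s_1 = Round(s_0, k_0) = 0xBA2
s_2 = Round(s_1, k_1) = 0x6EB
s_3 = Round(s_2, k_2) = 0xCA2
s_4 = Round(s_3, k_3) = 0xEF9
s_5 = Round(s_4, k_4) = 0x963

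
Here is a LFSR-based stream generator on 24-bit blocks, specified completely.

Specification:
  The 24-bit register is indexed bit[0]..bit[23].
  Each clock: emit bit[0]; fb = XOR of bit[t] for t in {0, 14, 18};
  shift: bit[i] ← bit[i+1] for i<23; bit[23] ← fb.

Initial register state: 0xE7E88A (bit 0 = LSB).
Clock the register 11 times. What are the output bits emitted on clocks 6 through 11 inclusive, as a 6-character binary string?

001000

reg_0 = 0xE7E88A
clock 1: out=0, reg = 0x73F445
clock 2: out=1, reg = 0x39FA22
clock 3: out=0, reg = 0x9CFD11
clock 4: out=1, reg = 0xCE7E88
clock 5: out=0, reg = 0x673F44
clock 6: out=0, reg = 0xB39FA2
clock 7: out=0, reg = 0x59CFD1
clock 8: out=1, reg = 0x2CE7E8
clock 9: out=0, reg = 0x1673F4
clock 10: out=0, reg = 0x0B39FA
clock 11: out=0, reg = 0x059CFD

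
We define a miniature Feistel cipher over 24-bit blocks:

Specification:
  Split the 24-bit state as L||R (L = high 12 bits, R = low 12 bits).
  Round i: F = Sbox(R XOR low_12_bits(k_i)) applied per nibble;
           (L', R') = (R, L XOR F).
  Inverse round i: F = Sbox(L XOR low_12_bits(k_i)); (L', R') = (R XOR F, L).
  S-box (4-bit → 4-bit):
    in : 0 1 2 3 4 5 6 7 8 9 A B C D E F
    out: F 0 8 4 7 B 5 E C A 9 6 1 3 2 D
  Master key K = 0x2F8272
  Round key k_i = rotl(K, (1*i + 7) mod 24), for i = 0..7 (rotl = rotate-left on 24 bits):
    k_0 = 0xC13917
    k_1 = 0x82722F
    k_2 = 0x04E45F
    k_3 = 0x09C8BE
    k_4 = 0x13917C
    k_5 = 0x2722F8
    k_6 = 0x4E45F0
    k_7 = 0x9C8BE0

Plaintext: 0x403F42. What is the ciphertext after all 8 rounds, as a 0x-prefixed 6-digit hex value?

s_0 = plaintext = 0x403F42
s_1 = Round(s_0, k_0) = 0xF421B8
s_2 = Round(s_1, k_1) = 0x1B8BEC
s_3 = Round(s_2, k_2) = 0xBECCDC
s_4 = Round(s_3, k_3) = 0xCDCCB4
s_5 = Round(s_4, k_4) = 0xCB4FC0
s_6 = Round(s_5, k_5) = 0xFC0FF8
s_7 = Round(s_6, k_6) = 0xFF863C
s_8 = Round(s_7, k_7) = 0x63CCC9

0x63CCC9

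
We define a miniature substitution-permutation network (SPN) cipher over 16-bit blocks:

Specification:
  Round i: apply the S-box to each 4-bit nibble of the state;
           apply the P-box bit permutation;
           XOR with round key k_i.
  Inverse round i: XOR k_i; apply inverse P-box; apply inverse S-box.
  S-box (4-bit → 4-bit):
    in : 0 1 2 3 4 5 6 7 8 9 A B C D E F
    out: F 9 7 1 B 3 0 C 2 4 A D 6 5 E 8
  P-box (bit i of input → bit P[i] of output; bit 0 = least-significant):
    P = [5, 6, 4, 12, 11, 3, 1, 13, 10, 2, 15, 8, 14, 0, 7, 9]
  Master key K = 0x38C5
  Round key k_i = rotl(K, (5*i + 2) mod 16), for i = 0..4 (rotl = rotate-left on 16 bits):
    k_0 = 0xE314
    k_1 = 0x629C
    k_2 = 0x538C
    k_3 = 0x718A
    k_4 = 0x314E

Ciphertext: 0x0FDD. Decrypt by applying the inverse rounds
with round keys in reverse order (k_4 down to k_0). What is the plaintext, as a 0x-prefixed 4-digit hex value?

s_0 = ciphertext = 0x0FDD
s_1 = InvRound(s_0, k_4) = 0xE3B7
s_2 = InvRound(s_1, k_3) = 0xAC8B
s_3 = InvRound(s_2, k_2) = 0x40BF
s_4 = InvRound(s_3, k_1) = 0xA673
s_5 = InvRound(s_4, k_0) = 0x5495

0x5495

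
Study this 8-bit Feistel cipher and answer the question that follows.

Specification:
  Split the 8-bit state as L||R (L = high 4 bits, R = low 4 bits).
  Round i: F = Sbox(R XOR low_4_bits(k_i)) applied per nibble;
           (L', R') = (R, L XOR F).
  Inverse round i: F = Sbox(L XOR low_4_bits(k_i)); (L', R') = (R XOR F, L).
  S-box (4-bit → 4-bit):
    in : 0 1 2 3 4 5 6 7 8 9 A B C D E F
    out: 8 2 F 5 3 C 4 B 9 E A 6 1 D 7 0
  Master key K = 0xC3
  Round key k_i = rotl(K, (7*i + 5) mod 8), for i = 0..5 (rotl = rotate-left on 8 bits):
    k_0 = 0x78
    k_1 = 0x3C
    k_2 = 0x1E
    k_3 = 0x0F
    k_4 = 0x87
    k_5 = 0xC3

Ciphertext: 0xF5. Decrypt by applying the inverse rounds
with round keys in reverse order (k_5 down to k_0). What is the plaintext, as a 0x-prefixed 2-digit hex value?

0xE7

s_0 = ciphertext = 0xF5
s_1 = InvRound(s_0, k_5) = 0x4F
s_2 = InvRound(s_1, k_4) = 0xA4
s_3 = InvRound(s_2, k_3) = 0x8A
s_4 = InvRound(s_3, k_2) = 0xE8
s_5 = InvRound(s_4, k_1) = 0x7E
s_6 = InvRound(s_5, k_0) = 0xE7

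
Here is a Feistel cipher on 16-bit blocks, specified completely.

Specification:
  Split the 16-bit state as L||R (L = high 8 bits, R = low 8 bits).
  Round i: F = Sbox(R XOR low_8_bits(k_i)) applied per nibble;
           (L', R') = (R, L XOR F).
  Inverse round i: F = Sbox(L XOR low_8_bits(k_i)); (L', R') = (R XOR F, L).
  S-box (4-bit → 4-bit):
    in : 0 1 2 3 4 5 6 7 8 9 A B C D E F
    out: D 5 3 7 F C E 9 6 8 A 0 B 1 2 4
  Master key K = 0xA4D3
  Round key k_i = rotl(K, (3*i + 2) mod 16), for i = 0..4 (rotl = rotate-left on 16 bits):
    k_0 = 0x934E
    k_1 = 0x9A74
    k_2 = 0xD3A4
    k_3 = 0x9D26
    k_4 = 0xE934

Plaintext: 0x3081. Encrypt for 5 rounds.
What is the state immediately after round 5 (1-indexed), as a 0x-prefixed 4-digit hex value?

0x33BB

s_0 = plaintext = 0x3081
s_1 = Round(s_0, k_0) = 0x8184
s_2 = Round(s_1, k_1) = 0x84CC
s_3 = Round(s_2, k_2) = 0xCC62
s_4 = Round(s_3, k_3) = 0x6233
s_5 = Round(s_4, k_4) = 0x33BB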